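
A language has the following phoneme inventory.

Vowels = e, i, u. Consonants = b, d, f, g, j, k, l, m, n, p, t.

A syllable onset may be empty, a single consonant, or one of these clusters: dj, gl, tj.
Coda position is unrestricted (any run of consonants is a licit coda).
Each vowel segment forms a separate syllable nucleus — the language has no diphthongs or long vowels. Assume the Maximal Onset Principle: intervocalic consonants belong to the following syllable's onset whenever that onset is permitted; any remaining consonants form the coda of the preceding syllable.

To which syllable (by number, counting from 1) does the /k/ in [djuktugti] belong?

Nuclei (vowels): u, u, i → 3 syllables.
/u…u/ gap (V1→V2): /kt/; trying suffixes from longest down, /t/ is the first permitted one, so coda /k/ | onset /t/.
/u…i/ gap (V2→V3): /gt/ splits as /g/ + /t/ (/t/ is the longest suffix that is a licit onset).
Result: djuk.tug.ti.
The /k/ is in the coda of syllable 1 (/djuk/).

1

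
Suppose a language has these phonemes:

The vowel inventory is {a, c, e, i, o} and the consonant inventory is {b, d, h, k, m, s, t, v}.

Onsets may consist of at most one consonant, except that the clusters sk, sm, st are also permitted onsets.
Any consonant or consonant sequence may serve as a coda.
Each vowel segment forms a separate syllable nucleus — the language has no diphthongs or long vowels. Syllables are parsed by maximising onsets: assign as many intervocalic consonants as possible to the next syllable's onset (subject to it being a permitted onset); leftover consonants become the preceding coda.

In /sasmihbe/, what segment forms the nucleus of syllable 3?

The vowels are a, i, e — 3 nuclei, so 3 syllables.
The third nucleus (vowel 3 from the left) is /e/.

e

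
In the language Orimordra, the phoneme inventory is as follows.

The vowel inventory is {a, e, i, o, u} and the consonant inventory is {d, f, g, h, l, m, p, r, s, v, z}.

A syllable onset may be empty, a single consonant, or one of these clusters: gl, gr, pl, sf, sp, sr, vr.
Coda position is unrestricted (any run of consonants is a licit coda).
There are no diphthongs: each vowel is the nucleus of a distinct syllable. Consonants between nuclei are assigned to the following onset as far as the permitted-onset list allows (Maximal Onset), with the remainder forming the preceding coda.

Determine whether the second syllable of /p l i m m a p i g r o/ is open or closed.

open

Nuclei (vowels): i, a, i, o → 4 syllables.
σ1/σ2 boundary: /mm/ splits as /m/ + /m/ (/m/ is the longest suffix that is a licit onset).
σ2/σ3 boundary: just /p/ — single C goes to the following onset.
σ3/σ4 boundary: cluster /gr/ — /gr/ is itself a permitted onset, so the whole cluster goes right; preceding coda = ∅.
Putting it together: plim.ma.pi.gro.
Syllable 2 is /ma/; it ends in its nucleus with no coda, so it is open.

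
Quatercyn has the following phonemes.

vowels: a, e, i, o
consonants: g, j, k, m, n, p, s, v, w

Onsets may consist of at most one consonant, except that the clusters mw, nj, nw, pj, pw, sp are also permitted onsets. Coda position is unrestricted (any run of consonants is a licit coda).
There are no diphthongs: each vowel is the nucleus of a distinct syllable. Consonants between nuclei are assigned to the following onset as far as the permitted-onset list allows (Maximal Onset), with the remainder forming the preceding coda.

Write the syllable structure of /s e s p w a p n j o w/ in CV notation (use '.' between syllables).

The vowels are e, a, o — 3 nuclei, so 3 syllables.
/e…a/ gap (V1→V2): /spw/ splits as /s/ + /pw/ (/pw/ is the longest suffix that is a licit onset).
/a…o/ gap (V2→V3): /pnj/; trying suffixes from longest down, /nj/ is the first permitted one, so coda /p/ | onset /nj/.
Syllabification: ses.pwap.njow.
Mapping each syllable to C/V: /ses/ → CVC, /pwap/ → CCVC, /njow/ → CCVC.

CVC.CCVC.CCVC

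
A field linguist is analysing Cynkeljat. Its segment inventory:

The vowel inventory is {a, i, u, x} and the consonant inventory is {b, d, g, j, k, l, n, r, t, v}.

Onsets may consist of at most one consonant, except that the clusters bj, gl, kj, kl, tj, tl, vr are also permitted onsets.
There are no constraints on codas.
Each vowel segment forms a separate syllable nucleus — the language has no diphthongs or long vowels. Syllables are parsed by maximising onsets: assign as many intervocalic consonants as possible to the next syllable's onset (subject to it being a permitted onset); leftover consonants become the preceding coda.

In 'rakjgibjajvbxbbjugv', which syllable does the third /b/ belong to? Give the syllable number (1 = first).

Nuclei (vowels): a, i, a, x, u → 5 syllables.
V1 /a/ – V2 /i/: cluster /kjg/ — the longest permitted-onset suffix is /g/; onset = /g/, preceding coda = /kj/.
V2 /i/ – V3 /a/: /bj/ — entire cluster is a permitted onset → onset /bj/, coda ∅.
V3 /a/ – V4 /x/: /jvb/; trying suffixes from longest down, /b/ is the first permitted one, so coda /jv/ | onset /b/.
V4 /x/ – V5 /u/: /bbj/; trying suffixes from longest down, /bj/ is the first permitted one, so coda /b/ | onset /bj/.
Result: rakj.gi.bjajv.bxb.bjugv.
The third /b/ is in the coda of syllable 4 (/bxb/).

4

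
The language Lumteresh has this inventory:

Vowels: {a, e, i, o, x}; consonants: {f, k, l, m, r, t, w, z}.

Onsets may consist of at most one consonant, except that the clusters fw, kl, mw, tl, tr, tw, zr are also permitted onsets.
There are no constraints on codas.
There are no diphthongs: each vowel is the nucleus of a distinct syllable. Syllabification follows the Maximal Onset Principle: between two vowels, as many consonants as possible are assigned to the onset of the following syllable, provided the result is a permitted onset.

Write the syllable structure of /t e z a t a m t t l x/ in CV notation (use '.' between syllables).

Nuclei (vowels): e, a, a, x → 4 syllables.
σ1/σ2 boundary: /z/ → onset of the next syllable (single consonants are always licit onsets).
σ2/σ3 boundary: /t/ → onset of the next syllable (single consonants are always licit onsets).
σ3/σ4 boundary: /mttl/ splits as /mt/ + /tl/ (/tl/ is the longest suffix that is a licit onset).
Putting it together: te.za.tamt.tlx.
Mapping each syllable to C/V: /te/ → CV, /za/ → CV, /tamt/ → CVCC, /tlx/ → CCV.

CV.CV.CVCC.CCV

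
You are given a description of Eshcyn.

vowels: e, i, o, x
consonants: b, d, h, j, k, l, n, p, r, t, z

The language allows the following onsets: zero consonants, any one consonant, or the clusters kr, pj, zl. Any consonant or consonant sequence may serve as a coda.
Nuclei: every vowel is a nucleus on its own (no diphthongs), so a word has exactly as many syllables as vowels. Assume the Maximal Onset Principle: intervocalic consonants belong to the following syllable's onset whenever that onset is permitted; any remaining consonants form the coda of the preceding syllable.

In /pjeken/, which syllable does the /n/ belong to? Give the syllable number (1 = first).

Nuclei (vowels): e, e → 2 syllables.
V1 /e/ – V2 /e/: /k/ → onset of the next syllable (single consonants are always licit onsets).
Result: pje.ken.
The /n/ is in the coda of syllable 2 (/ken/).

2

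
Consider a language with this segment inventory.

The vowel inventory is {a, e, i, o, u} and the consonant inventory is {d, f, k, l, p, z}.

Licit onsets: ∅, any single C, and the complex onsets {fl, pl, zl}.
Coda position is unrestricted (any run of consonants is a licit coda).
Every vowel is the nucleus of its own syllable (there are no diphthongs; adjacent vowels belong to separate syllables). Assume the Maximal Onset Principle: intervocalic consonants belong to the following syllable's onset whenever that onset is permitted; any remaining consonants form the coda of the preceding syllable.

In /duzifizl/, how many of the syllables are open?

2

Nuclei (vowels): u, i, i → 3 syllables.
/u…i/ gap (V1→V2): /z/ → onset of the next syllable (single consonants are always licit onsets).
/i…i/ gap (V2→V3): just /f/ — single C goes to the following onset.
So the parse is du.zi.fizl.
Classifying each syllable: /du/ (open), /zi/ (open), /fizl/ (closed).
Open syllables: 2.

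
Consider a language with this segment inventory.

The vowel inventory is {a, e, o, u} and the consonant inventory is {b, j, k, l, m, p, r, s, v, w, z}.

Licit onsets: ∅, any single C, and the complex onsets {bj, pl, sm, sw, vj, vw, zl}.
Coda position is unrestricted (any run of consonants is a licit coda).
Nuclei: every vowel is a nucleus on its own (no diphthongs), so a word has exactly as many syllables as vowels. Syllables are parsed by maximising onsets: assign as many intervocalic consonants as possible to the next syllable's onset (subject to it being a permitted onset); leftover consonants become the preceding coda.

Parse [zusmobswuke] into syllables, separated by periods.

zu.smob.swu.ke

Nuclei (vowels): u, o, u, e → 4 syllables.
σ1/σ2 boundary: cluster /sm/ — /sm/ is itself a permitted onset, so the whole cluster goes right; preceding coda = ∅.
σ2/σ3 boundary: /bsw/ — longest licit onset from the right is /sw/, leaving /b/ as coda.
σ3/σ4 boundary: /k/ is a single consonant, so it becomes the next onset.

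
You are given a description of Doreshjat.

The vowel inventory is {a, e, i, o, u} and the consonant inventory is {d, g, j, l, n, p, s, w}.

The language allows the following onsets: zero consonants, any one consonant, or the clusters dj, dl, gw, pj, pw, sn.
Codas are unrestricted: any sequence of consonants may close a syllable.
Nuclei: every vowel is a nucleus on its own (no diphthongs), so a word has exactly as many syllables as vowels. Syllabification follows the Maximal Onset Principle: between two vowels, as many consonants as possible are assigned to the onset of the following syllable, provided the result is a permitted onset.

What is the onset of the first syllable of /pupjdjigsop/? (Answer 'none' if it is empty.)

p

The vowels are u, i, o — 3 nuclei, so 3 syllables.
/u…i/ gap (V1→V2): /pjdj/ splits as /pj/ + /dj/ (/dj/ is the longest suffix that is a licit onset).
/i…o/ gap (V2→V3): cluster /gs/ — the longest permitted-onset suffix is /s/; onset = /s/, preceding coda = /g/.
So the parse is pupj.djig.sop.
Syllable 1 is /pupj/: onset /p/, nucleus /u/, coda /pj/.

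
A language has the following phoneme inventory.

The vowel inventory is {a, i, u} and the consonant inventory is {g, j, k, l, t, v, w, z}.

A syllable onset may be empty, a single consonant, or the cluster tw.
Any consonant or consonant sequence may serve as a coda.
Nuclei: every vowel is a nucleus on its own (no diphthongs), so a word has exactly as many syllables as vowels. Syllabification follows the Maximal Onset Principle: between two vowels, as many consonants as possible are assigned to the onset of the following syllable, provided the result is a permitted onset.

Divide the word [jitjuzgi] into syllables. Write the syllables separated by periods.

Nuclei (vowels): i, u, i → 3 syllables.
/i…u/ gap (V1→V2): /tj/ splits as /t/ + /j/ (/j/ is the longest suffix that is a licit onset).
/u…i/ gap (V2→V3): /zg/ — longest licit onset from the right is /g/, leaving /z/ as coda.

jit.juz.gi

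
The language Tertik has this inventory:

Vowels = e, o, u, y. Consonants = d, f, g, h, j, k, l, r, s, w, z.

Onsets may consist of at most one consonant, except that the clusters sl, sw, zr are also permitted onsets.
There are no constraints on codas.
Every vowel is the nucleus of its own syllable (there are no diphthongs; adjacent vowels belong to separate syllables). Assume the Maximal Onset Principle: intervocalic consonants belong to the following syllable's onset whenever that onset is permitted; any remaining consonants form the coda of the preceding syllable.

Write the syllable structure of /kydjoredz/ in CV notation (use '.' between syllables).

CVC.CV.CVCC

Vowels present: y, o, e; each is a nucleus, giving 3 syllables.
Between /y/ (V1) and /o/ (V2): cluster /dj/ — the longest permitted-onset suffix is /j/; onset = /j/, preceding coda = /d/.
Between /o/ (V2) and /e/ (V3): /r/ is a single consonant, so it becomes the next onset.
Result: kyd.jo.redz.
Mapping each syllable to C/V: /kyd/ → CVC, /jo/ → CV, /redz/ → CVCC.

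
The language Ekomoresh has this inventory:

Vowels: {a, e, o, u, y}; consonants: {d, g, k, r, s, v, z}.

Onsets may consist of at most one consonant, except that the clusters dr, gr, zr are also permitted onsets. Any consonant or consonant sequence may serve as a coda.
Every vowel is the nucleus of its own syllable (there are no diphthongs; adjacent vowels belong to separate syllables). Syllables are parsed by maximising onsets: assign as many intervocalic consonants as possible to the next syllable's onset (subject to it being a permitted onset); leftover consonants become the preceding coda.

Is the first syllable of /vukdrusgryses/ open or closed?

closed

Nuclei (vowels): u, u, y, e → 4 syllables.
Between /u/ (V1) and /u/ (V2): cluster /kdr/ — the longest permitted-onset suffix is /dr/; onset = /dr/, preceding coda = /k/.
Between /u/ (V2) and /y/ (V3): /sgr/ — longest licit onset from the right is /gr/, leaving /s/ as coda.
Between /y/ (V3) and /e/ (V4): /s/ is a single consonant, so it becomes the next onset.
So the parse is vuk.drus.gry.ses.
Syllable 1 is /vuk/ with coda /k/, so it is closed.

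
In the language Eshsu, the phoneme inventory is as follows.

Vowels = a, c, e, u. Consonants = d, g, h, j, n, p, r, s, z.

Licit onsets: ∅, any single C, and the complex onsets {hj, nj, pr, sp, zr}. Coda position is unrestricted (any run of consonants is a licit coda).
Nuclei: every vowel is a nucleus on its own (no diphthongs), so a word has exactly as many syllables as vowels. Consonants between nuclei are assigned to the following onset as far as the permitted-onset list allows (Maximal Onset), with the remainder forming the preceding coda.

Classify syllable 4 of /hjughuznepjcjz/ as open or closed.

Nuclei (vowels): u, u, e, c → 4 syllables.
σ1/σ2 boundary: /gh/ splits as /g/ + /h/ (/h/ is the longest suffix that is a licit onset).
σ2/σ3 boundary: cluster /zn/ — the longest permitted-onset suffix is /n/; onset = /n/, preceding coda = /z/.
σ3/σ4 boundary: /pj/ — longest licit onset from the right is /j/, leaving /p/ as coda.
Result: hjug.huz.nep.jcjz.
Syllable 4 is /jcjz/ with coda /jz/, so it is closed.

closed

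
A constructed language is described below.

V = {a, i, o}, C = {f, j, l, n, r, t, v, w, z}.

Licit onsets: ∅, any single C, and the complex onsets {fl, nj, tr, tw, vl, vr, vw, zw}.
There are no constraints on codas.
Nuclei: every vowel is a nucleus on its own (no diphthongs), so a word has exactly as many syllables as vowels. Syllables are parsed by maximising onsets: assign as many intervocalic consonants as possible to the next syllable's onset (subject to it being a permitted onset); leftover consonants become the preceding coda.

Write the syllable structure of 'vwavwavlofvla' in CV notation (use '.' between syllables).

CCV.CCV.CCVC.CCV

The vowels are a, a, o, a — 4 nuclei, so 4 syllables.
σ1/σ2 boundary: /vw/ — entire cluster is a permitted onset → onset /vw/, coda ∅.
σ2/σ3 boundary: /vl/ is a licit onset in full, so it all attaches to the next syllable.
σ3/σ4 boundary: cluster /fvl/ — the longest permitted-onset suffix is /vl/; onset = /vl/, preceding coda = /f/.
Result: vwa.vwa.vlof.vla.
Mapping each syllable to C/V: /vwa/ → CCV, /vwa/ → CCV, /vlof/ → CCVC, /vla/ → CCV.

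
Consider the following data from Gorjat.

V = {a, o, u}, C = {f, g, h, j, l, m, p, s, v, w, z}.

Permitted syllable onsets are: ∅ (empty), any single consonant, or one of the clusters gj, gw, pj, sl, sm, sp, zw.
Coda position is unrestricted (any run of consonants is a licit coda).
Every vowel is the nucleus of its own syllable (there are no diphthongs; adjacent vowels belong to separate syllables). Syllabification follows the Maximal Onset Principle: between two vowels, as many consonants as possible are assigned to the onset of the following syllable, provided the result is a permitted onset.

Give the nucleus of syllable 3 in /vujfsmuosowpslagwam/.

o

Nuclei (vowels): u, u, o, o, a, a → 6 syllables.
The third nucleus (vowel 3 from the left) is /o/.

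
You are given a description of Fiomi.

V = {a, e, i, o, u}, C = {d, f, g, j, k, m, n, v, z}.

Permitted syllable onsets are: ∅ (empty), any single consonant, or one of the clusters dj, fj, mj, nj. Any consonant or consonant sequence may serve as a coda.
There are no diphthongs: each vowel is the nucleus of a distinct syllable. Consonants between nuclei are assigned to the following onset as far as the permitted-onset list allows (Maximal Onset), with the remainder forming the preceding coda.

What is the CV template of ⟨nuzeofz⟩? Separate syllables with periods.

CV.CV.VCC

Vowels present: u, e, o; each is a nucleus, giving 3 syllables.
/u…e/ gap (V1→V2): /z/ is a single consonant, so it becomes the next onset.
/e…o/ gap (V2→V3): no consonants, so the boundary falls immediately after /e/.
Putting it together: nu.ze.ofz.
Mapping each syllable to C/V: /nu/ → CV, /ze/ → CV, /ofz/ → VCC.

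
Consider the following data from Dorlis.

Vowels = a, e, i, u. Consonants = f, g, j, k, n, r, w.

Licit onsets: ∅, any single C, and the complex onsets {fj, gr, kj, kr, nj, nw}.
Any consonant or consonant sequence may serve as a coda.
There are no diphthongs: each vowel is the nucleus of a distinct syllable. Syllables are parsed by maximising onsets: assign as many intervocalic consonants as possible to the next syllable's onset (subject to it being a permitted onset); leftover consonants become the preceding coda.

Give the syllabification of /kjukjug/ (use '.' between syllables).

Nuclei (vowels): u, u → 2 syllables.
σ1/σ2 boundary: cluster /kj/ — /kj/ is itself a permitted onset, so the whole cluster goes right; preceding coda = ∅.

kju.kjug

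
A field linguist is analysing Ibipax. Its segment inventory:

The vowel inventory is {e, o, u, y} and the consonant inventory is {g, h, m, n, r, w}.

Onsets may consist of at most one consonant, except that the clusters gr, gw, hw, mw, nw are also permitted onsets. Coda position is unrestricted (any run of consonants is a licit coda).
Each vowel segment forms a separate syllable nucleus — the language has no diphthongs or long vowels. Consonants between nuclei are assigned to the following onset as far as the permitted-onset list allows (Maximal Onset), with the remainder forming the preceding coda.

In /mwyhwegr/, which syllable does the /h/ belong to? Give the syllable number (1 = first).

Vowels present: y, e; each is a nucleus, giving 2 syllables.
/y…e/ gap (V1→V2): cluster /hw/ — /hw/ is itself a permitted onset, so the whole cluster goes right; preceding coda = ∅.
Putting it together: mwy.hwegr.
The /h/ is in the onset of syllable 2 (/hwegr/).

2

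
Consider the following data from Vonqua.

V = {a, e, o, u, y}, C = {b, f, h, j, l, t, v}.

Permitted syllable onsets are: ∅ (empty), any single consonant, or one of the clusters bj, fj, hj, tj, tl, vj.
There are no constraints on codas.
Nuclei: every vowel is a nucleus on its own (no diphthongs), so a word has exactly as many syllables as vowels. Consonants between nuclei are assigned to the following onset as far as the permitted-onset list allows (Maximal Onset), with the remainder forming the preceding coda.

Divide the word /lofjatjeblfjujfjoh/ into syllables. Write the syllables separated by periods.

lo.fja.tjebl.fjuj.fjoh

Vowels present: o, a, e, u, o; each is a nucleus, giving 5 syllables.
Between /o/ (V1) and /a/ (V2): cluster /fj/ — /fj/ is itself a permitted onset, so the whole cluster goes right; preceding coda = ∅.
Between /a/ (V2) and /e/ (V3): /tj/ — entire cluster is a permitted onset → onset /tj/, coda ∅.
Between /e/ (V3) and /u/ (V4): cluster /blfj/ — the longest permitted-onset suffix is /fj/; onset = /fj/, preceding coda = /bl/.
Between /u/ (V4) and /o/ (V5): cluster /jfj/ — the longest permitted-onset suffix is /fj/; onset = /fj/, preceding coda = /j/.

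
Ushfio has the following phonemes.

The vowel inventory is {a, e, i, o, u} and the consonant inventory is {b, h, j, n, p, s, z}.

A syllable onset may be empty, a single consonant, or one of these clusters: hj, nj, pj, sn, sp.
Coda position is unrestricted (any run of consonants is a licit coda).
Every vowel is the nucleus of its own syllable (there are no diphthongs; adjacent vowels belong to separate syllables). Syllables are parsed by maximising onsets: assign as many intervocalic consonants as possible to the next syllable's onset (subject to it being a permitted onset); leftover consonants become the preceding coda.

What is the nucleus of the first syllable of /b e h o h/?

e

Vowels present: e, o; each is a nucleus, giving 2 syllables.
The first nucleus (vowel 1 from the left) is /e/.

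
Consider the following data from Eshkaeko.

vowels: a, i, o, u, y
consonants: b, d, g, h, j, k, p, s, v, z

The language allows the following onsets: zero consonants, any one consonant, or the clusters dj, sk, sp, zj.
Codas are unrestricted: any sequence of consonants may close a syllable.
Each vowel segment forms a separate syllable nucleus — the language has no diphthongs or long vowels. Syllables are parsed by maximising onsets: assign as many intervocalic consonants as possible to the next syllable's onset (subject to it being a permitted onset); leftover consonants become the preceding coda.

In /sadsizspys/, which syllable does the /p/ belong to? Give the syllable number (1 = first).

The vowels are a, i, y — 3 nuclei, so 3 syllables.
/a…i/ gap (V1→V2): /ds/ — longest licit onset from the right is /s/, leaving /d/ as coda.
/i…y/ gap (V2→V3): /zsp/ — longest licit onset from the right is /sp/, leaving /z/ as coda.
So the parse is sad.siz.spys.
The /p/ is in the onset of syllable 3 (/spys/).

3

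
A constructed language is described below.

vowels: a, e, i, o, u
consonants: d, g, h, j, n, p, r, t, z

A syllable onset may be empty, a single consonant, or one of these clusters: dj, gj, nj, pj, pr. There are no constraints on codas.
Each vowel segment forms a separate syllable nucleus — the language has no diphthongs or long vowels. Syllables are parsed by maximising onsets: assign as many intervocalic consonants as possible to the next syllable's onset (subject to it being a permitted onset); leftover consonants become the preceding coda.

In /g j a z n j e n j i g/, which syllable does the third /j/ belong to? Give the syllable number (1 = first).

The vowels are a, e, i — 3 nuclei, so 3 syllables.
Between /a/ (V1) and /e/ (V2): /znj/ — longest licit onset from the right is /nj/, leaving /z/ as coda.
Between /e/ (V2) and /i/ (V3): /nj/ is a licit onset in full, so it all attaches to the next syllable.
Syllabification: gjaz.nje.njig.
The third /j/ is in the onset of syllable 3 (/njig/).

3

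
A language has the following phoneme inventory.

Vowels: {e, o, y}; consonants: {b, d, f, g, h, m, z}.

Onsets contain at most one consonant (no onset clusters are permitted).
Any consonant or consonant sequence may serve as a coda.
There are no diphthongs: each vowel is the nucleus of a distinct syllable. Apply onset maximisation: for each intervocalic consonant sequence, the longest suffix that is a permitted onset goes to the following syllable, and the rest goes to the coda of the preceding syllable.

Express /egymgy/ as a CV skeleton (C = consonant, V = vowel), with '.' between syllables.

Nuclei (vowels): e, y, y → 3 syllables.
/e…y/ gap (V1→V2): /g/ → onset of the next syllable (single consonants are always licit onsets).
/y…y/ gap (V2→V3): /mg/ — longest licit onset from the right is /g/, leaving /m/ as coda.
So the parse is e.gym.gy.
Mapping each syllable to C/V: /e/ → V, /gym/ → CVC, /gy/ → CV.

V.CVC.CV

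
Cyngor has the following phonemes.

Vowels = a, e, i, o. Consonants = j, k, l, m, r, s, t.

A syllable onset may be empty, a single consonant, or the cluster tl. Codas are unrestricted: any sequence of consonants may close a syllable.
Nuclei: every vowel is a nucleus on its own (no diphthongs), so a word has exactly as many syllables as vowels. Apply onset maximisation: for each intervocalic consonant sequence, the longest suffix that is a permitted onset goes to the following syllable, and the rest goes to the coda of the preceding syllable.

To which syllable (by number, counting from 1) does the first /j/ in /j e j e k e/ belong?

1

Vowels present: e, e, e; each is a nucleus, giving 3 syllables.
/e…e/ gap (V1→V2): /j/ → onset of the next syllable (single consonants are always licit onsets).
/e…e/ gap (V2→V3): /k/ is a single consonant, so it becomes the next onset.
So the parse is je.je.ke.
The first /j/ is in the onset of syllable 1 (/je/).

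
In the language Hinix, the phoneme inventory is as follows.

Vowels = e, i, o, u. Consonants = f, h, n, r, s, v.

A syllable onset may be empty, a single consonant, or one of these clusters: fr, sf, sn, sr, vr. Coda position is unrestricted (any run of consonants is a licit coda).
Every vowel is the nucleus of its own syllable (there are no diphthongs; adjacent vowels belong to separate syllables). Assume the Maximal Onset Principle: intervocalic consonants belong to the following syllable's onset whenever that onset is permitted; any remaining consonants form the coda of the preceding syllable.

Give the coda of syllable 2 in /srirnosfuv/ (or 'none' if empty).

Nuclei (vowels): i, o, u → 3 syllables.
σ1/σ2 boundary: /rn/; trying suffixes from longest down, /n/ is the first permitted one, so coda /r/ | onset /n/.
σ2/σ3 boundary: /sf/ is a licit onset in full, so it all attaches to the next syllable.
So the parse is srir.no.sfuv.
Syllable 2 is /no/: onset /n/, nucleus /o/, coda ∅.

none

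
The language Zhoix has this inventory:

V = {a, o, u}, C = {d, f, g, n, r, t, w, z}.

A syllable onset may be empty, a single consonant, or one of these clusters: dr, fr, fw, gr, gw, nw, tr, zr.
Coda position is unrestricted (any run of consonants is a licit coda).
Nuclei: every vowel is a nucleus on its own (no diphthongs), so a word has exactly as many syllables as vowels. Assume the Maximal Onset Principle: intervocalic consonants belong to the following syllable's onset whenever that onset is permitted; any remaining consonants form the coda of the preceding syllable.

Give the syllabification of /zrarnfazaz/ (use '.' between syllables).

zrarn.fa.zaz

Vowels present: a, a, a; each is a nucleus, giving 3 syllables.
σ1/σ2 boundary: /rnf/ — longest licit onset from the right is /f/, leaving /rn/ as coda.
σ2/σ3 boundary: /z/ is a single consonant, so it becomes the next onset.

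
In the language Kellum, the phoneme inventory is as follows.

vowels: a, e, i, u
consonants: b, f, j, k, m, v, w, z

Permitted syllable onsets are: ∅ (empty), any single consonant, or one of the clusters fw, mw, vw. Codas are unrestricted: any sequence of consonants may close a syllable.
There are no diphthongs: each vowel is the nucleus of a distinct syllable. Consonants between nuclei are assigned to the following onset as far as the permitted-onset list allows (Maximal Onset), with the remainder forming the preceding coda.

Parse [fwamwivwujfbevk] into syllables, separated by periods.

fwa.mwi.vwujf.bevk

The vowels are a, i, u, e — 4 nuclei, so 4 syllables.
σ1/σ2 boundary: /mw/ is a licit onset in full, so it all attaches to the next syllable.
σ2/σ3 boundary: /vw/ — entire cluster is a permitted onset → onset /vw/, coda ∅.
σ3/σ4 boundary: /jfb/ — longest licit onset from the right is /b/, leaving /jf/ as coda.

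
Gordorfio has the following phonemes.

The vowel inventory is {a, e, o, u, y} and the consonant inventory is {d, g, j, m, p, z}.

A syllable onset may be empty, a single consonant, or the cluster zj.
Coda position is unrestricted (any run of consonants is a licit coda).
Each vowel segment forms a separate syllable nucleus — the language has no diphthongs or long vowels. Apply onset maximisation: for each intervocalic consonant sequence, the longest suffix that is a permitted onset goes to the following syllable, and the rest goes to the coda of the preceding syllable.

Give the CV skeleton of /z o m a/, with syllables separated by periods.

CV.CV

The vowels are o, a — 2 nuclei, so 2 syllables.
Between /o/ (V1) and /a/ (V2): /m/ → onset of the next syllable (single consonants are always licit onsets).
Syllabification: zo.ma.
Mapping each syllable to C/V: /zo/ → CV, /ma/ → CV.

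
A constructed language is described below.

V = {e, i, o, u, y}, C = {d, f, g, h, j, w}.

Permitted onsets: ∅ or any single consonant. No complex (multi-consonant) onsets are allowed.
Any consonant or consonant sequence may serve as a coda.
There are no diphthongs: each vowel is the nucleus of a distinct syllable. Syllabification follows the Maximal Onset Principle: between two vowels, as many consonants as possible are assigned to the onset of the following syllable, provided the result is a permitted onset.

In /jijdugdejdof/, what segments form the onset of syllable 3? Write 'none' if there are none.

Nuclei (vowels): i, u, e, o → 4 syllables.
Between /i/ (V1) and /u/ (V2): /jd/; trying suffixes from longest down, /d/ is the first permitted one, so coda /j/ | onset /d/.
Between /u/ (V2) and /e/ (V3): /gd/ splits as /g/ + /d/ (/d/ is the longest suffix that is a licit onset).
Between /e/ (V3) and /o/ (V4): /jd/; trying suffixes from longest down, /d/ is the first permitted one, so coda /j/ | onset /d/.
Putting it together: jij.dug.dej.dof.
Syllable 3 is /dej/: onset /d/, nucleus /e/, coda /j/.

d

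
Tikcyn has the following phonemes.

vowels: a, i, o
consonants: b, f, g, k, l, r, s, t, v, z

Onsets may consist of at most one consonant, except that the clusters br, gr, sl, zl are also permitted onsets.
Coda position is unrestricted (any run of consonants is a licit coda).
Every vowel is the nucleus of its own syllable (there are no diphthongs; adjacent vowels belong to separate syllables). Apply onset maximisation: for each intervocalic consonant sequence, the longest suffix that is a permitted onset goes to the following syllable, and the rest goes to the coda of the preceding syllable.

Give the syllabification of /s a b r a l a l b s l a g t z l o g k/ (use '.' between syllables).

Vowels present: a, a, a, a, o; each is a nucleus, giving 5 syllables.
σ1/σ2 boundary: /br/ is a licit onset in full, so it all attaches to the next syllable.
σ2/σ3 boundary: /l/ → onset of the next syllable (single consonants are always licit onsets).
σ3/σ4 boundary: cluster /lbsl/ — the longest permitted-onset suffix is /sl/; onset = /sl/, preceding coda = /lb/.
σ4/σ5 boundary: /gtzl/ — longest licit onset from the right is /zl/, leaving /gt/ as coda.

sa.bra.lalb.slagt.zlogk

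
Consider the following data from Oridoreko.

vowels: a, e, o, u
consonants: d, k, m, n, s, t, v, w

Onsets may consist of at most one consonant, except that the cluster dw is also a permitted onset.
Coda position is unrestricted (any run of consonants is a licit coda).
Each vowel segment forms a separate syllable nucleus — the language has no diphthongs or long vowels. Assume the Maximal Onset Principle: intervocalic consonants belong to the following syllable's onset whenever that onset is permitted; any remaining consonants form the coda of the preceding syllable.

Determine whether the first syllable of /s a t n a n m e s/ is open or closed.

closed

Vowels present: a, a, e; each is a nucleus, giving 3 syllables.
σ1/σ2 boundary: /tn/; trying suffixes from longest down, /n/ is the first permitted one, so coda /t/ | onset /n/.
σ2/σ3 boundary: /nm/; trying suffixes from longest down, /m/ is the first permitted one, so coda /n/ | onset /m/.
Result: sat.nan.mes.
Syllable 1 is /sat/ with coda /t/, so it is closed.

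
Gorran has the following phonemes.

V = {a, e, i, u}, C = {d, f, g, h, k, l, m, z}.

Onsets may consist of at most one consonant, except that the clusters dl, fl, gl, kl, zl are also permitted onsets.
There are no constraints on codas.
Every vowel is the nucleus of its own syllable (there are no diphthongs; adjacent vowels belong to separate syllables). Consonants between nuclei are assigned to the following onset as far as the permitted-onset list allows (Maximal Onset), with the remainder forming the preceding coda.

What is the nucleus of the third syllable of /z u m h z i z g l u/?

u

Vowels present: u, i, u; each is a nucleus, giving 3 syllables.
The third nucleus (vowel 3 from the left) is /u/.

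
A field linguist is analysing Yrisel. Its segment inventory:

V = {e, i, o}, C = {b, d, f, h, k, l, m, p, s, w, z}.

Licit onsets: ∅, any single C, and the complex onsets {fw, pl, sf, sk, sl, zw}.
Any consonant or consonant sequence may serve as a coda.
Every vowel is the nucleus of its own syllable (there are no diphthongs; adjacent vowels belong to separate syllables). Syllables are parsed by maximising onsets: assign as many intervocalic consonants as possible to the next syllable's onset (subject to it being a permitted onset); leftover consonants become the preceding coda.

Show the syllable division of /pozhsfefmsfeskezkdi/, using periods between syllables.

Nuclei (vowels): o, e, e, e, i → 5 syllables.
Between /o/ (V1) and /e/ (V2): /zhsf/ splits as /zh/ + /sf/ (/sf/ is the longest suffix that is a licit onset).
Between /e/ (V2) and /e/ (V3): /fmsf/ splits as /fm/ + /sf/ (/sf/ is the longest suffix that is a licit onset).
Between /e/ (V3) and /e/ (V4): /sk/ is a licit onset in full, so it all attaches to the next syllable.
Between /e/ (V4) and /i/ (V5): /zkd/ — longest licit onset from the right is /d/, leaving /zk/ as coda.

pozh.sfefm.sfe.skezk.di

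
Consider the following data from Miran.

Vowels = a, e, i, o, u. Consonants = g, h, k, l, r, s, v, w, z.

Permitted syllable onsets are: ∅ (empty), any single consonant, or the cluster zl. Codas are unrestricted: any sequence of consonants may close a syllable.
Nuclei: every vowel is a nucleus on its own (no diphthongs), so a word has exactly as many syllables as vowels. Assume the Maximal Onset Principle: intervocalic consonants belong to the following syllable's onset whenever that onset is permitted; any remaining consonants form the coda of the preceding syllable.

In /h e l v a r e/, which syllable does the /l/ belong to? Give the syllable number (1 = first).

Nuclei (vowels): e, a, e → 3 syllables.
Between /e/ (V1) and /a/ (V2): /lv/ — longest licit onset from the right is /v/, leaving /l/ as coda.
Between /a/ (V2) and /e/ (V3): /r/ → onset of the next syllable (single consonants are always licit onsets).
Syllabification: hel.va.re.
The /l/ is in the coda of syllable 1 (/hel/).

1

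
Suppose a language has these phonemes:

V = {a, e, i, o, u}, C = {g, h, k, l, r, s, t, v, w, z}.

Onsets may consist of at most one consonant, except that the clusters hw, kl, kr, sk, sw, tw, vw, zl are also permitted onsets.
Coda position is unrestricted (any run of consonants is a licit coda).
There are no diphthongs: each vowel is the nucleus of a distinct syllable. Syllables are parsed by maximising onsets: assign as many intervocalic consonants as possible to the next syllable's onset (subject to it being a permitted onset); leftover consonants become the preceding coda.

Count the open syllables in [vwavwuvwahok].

Nuclei (vowels): a, u, a, o → 4 syllables.
σ1/σ2 boundary: /vw/ is a licit onset in full, so it all attaches to the next syllable.
σ2/σ3 boundary: /vw/ is a licit onset in full, so it all attaches to the next syllable.
σ3/σ4 boundary: /h/ → onset of the next syllable (single consonants are always licit onsets).
Result: vwa.vwu.vwa.hok.
Classifying each syllable: /vwa/ (open), /vwu/ (open), /vwa/ (open), /hok/ (closed).
Open syllables: 3.

3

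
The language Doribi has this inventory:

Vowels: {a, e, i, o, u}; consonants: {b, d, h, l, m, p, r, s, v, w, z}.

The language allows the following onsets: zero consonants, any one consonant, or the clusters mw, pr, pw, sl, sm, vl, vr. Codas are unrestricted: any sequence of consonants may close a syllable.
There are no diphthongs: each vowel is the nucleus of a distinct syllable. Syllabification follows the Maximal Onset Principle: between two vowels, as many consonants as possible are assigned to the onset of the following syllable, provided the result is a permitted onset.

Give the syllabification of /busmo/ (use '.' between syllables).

The vowels are u, o — 2 nuclei, so 2 syllables.
σ1/σ2 boundary: /sm/ is a licit onset in full, so it all attaches to the next syllable.

bu.smo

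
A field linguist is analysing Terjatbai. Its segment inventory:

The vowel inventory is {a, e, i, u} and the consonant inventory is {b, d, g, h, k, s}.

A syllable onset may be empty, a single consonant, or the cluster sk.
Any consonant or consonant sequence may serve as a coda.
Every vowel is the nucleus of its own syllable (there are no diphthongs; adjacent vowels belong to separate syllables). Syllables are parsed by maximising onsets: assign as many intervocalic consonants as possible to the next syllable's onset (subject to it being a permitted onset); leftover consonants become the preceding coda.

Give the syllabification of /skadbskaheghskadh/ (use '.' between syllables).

The vowels are a, a, e, a — 4 nuclei, so 4 syllables.
V1 /a/ – V2 /a/: /dbsk/ splits as /db/ + /sk/ (/sk/ is the longest suffix that is a licit onset).
V2 /a/ – V3 /e/: /h/ → onset of the next syllable (single consonants are always licit onsets).
V3 /e/ – V4 /a/: /ghsk/ splits as /gh/ + /sk/ (/sk/ is the longest suffix that is a licit onset).

skadb.ska.hegh.skadh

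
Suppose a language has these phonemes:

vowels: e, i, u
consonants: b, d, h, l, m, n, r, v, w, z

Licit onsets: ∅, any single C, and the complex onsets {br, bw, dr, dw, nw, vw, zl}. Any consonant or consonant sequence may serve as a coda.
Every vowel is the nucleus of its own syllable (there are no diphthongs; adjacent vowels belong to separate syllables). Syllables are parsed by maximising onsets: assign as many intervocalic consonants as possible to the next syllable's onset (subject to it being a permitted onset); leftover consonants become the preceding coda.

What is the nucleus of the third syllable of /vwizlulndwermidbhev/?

e

Vowels present: i, u, e, i, e; each is a nucleus, giving 5 syllables.
The third nucleus (vowel 3 from the left) is /e/.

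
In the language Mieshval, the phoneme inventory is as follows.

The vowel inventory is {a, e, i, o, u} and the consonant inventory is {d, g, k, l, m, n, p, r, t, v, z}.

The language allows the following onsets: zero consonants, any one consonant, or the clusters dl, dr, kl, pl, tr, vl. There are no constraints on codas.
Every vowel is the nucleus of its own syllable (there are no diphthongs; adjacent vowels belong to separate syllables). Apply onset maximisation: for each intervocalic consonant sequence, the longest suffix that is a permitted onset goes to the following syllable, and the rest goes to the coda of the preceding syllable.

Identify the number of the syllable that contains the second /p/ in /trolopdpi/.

The vowels are o, o, i — 3 nuclei, so 3 syllables.
σ1/σ2 boundary: just /l/ — single C goes to the following onset.
σ2/σ3 boundary: cluster /pdp/ — the longest permitted-onset suffix is /p/; onset = /p/, preceding coda = /pd/.
Syllabification: tro.lopd.pi.
The second /p/ is in the onset of syllable 3 (/pi/).

3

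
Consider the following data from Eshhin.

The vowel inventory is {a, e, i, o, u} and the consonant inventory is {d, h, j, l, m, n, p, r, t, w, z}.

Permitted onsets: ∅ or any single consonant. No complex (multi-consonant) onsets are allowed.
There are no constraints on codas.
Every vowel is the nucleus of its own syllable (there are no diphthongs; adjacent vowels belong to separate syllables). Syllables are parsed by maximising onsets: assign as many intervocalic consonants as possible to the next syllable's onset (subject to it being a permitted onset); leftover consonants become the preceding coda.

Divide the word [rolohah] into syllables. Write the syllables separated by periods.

ro.lo.hah

Nuclei (vowels): o, o, a → 3 syllables.
σ1/σ2 boundary: just /l/ — single C goes to the following onset.
σ2/σ3 boundary: /h/ → onset of the next syllable (single consonants are always licit onsets).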